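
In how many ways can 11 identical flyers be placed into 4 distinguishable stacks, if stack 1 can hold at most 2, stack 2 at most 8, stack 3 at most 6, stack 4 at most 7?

By stars and bars, unrestricted non-negative solutions to x_1+…+x_4 = 11 number C(11+3,3) = 364.
Subtract solutions that violate a single cap (substitute x_i' = x_i − (cap_i+1)): x_1 ≥ 3 gives C(11,3) = 165; x_2 ≥ 9 gives C(5,3) = 10; x_3 ≥ 7 gives C(7,3) = 35; x_4 ≥ 8 gives C(6,3) = 20. Together 230.
Add back pairs where two caps are both exceeded: 0 + 4 + 1 + 0 + 0 + 0 = 5.
By inclusion–exclusion the count is 364 − 230 + 5 = 139.

139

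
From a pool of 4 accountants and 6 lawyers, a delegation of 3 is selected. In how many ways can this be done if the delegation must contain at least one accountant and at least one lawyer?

Unrestricted: C(10,3) = 120 ways to pick any 3 of the 10.
Selections missing a whole group: no accountants → C(6,3) = 20; no lawyers → C(4,3) = 4.
Both groups omitted at once is impossible, so 120 − 24 = 96.

96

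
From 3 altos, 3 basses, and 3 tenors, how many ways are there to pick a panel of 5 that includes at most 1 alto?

Split by how many altos are chosen (0 through 1).
Sum: C(3,0)·C(6,5) + C(3,1)·C(6,4) = 6 + 45 = 51.

51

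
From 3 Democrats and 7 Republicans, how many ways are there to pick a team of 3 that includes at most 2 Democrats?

Split by how many Democrats are chosen (0 through 2).
Sum: C(3,0)·C(7,3) + C(3,1)·C(7,2) + C(3,2)·C(7,1) = 35 + 63 + 21 = 119.

119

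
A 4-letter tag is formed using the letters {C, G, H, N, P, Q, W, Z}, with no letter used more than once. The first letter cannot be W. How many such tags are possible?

The first letter has 8−1 = 7 choices (anything except W).
The remaining 3 letters are filled from the other 7 symbols without repetition: 7 × 6 × 5 = 210.
Total: 7 × 210 = 1470.

1470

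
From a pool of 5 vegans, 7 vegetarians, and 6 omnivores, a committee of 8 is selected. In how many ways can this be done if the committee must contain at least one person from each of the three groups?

41811

With no constraint there are C(18,8) = 43758 possible selections.
Subtract selections that omit an entire group: no vegans → C(13,8) = 1287; no vegetarians → C(11,8) = 165; no omnivores → C(12,8) = 495.
Add back selections omitting two groups (i.e. drawn from a single group): C(5,8) + C(7,8) + C(6,8) = 0.
By inclusion–exclusion: 43758 − 1947 + 0 = 41811.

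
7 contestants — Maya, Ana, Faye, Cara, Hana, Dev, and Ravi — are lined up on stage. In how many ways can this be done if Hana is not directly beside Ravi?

3600

Of the 7! = 5040 arrangements, those with Hana and Ravi adjacent number 2 × 6! = 1440 (treat the pair as a block with 2 internal orders).
So 5040 − 1440 = 3600 arrangements keep them apart.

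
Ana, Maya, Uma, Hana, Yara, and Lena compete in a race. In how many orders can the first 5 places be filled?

720

There are 6 choices for 1st place, 5 for 2nd, and so on down to 2 for position 5.
That gives 6 × 5 × 4 × 3 × 2 = 720.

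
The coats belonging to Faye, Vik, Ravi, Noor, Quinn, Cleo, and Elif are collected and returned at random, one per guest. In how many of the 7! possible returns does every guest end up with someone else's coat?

Count assignments avoiding every fixed point. For any j of the 7 guests fixed to their own coat, the other 7−j can be arranged in (7−j)! ways.
By inclusion–exclusion this is Σ_{j=0}^{7} (−1)^j C(7,j)·(7−j)!.
Computing: 5040 − 5040 + 2520 − 840 + 210 − 42 + 7 − 1 = 1854.

1854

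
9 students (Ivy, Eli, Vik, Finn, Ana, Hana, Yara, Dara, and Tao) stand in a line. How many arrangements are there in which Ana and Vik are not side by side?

Of the 9! = 362880 arrangements, those with Ana and Vik adjacent number 2 × 8! = 80640 (treat the pair as a block with 2 internal orders).
So 362880 − 80640 = 282240 arrangements keep them apart.

282240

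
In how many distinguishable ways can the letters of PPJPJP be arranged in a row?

15

PPJPJP has 6 letters with J appearing twice and P appearing 4 times.
The number of distinct arrangements is 6!/(4!·2!) = 720/48 = 15.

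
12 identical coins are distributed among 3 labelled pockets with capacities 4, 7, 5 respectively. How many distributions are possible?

15

Ignoring the caps, the number of non-negative solutions to x_1+…+x_3 = 12 is C(14,2) = 91.
Subtract solutions that violate a single cap (substitute x_i' = x_i − (cap_i+1)): x_1 ≥ 5 gives C(9,2) = 36; x_2 ≥ 8 gives C(6,2) = 15; x_3 ≥ 6 gives C(8,2) = 28. Together 79.
Add back pairs where two caps are both exceeded: 0 + 3 + 0 = 3.
By inclusion–exclusion the count is 91 − 79 + 3 = 15.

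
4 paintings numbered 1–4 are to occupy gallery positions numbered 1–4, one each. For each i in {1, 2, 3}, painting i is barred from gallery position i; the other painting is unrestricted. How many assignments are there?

Let Aᵢ (for i ∈ {1, 2, 3}) be the placements that put painting i in its forbidden gallery position. Any j of these fix j positions, leaving (4−j)! ways to fill the rest, and there are C(3,j) ways to pick which j.
By inclusion–exclusion, the number of valid placements is Σ_{j=0}^{3} (−1)^j C(3,j)·(4−j)!.
Computing: 24 − 18 + 6 − 1 = 11.

11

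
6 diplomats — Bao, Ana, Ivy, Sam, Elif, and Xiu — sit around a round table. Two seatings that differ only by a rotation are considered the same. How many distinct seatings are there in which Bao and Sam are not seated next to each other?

Without the restriction there are (5)! = 120 seatings.
Seatings with Bao beside Sam: treat them as a block with 2 internal orders, giving 2 × (4)! = 48.
Subtracting, 120 − 48 = 72.

72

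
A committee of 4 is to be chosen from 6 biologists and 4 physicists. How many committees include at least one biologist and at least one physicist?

194

Total 4-person selections from all 10: C(10,4) = 210.
Selections missing a whole group: no biologists → C(4,4) = 1; no physicists → C(6,4) = 15.
Both groups omitted at once is impossible, so 210 − 16 = 194.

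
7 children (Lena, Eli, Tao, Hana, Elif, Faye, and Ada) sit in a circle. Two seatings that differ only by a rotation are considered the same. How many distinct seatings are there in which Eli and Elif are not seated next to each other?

480

Without the restriction there are (6)! = 720 seatings.
Seatings with Eli beside Elif: treat them as a block with 2 internal orders, giving 2 × (5)! = 240.
Subtracting, 720 − 240 = 480.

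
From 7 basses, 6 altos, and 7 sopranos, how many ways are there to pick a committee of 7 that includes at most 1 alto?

Split by how many altos are chosen (0 through 1).
Sum: C(6,0)·C(14,7) + C(6,1)·C(14,6) = 3432 + 18018 = 21450.

21450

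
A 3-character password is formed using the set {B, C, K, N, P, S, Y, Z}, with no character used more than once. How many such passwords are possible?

With no repetition, fill the 3 characters in order: 8 choices, then 7, down to 6.
That product is 8 × 7 × 6 = 336.

336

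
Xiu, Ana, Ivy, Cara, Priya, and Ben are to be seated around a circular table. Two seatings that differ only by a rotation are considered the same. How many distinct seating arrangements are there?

Fix one person's seat to break rotational symmetry; the remaining 5 people can be arranged in (5)! = 120 ways.

120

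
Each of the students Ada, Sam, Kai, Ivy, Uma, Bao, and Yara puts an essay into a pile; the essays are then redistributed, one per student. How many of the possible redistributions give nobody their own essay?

1854

Let Aᵢ be the assignments in which student i gets their own essay. We want the size of the complement of A₁∪…∪A_7.
By inclusion–exclusion this is Σ_{j=0}^{7} (−1)^j C(7,j)·(7−j)!.
Computing: 5040 − 5040 + 2520 − 840 + 210 − 42 + 7 − 1 = 1854.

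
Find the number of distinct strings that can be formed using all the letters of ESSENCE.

420

The 7 letters of ESSENCE have repeats: E appearing 3 times and S appearing twice.
The number of distinct arrangements is 7!/(3!·2!) = 5040/12 = 420.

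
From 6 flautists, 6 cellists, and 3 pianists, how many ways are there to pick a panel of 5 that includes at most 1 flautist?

882

Split by how many flautists are chosen (0 through 1).
Sum: C(6,0)·C(9,5) + C(6,1)·C(9,4) = 126 + 756 = 882.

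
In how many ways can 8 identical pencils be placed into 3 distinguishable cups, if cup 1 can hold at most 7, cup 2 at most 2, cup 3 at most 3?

11

Without the upper bounds there are C(10,2) = 45 ways to split 8 among 3 cups.
Subtract solutions that violate a single cap (substitute x_i' = x_i − (cap_i+1)): x_1 ≥ 8 gives C(2,2) = 1; x_2 ≥ 3 gives C(7,2) = 21; x_3 ≥ 4 gives C(6,2) = 15. Together 37.
Add back pairs where two caps are both exceeded: 0 + 0 + 3 = 3.
By inclusion–exclusion the count is 45 − 37 + 3 = 11.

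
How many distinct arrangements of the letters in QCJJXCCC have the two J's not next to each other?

630

There are 8!/(4!·2!) = 840 arrangements of QCJJXCCC in total.
If the two J's are adjacent, glue them into one block, leaving 7 items to arrange: (7)!/(4!) = 210 ways.
Hence 840 − 210 = 630.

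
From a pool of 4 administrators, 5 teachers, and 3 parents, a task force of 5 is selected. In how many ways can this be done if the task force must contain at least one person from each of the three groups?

590

With no constraint there are C(12,5) = 792 possible selections.
Subtract selections that omit an entire group: no administrators → C(8,5) = 56; no teachers → C(7,5) = 21; no parents → C(9,5) = 126.
Add back selections omitting two groups (i.e. drawn from a single group): C(4,5) + C(5,5) + C(3,5) = 1.
By inclusion–exclusion: 792 − 203 + 1 = 590.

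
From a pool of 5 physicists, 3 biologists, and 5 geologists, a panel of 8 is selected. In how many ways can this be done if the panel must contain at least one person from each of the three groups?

With no constraint there are C(13,8) = 1287 possible selections.
Subtract selections that omit an entire group: no physicists → C(8,8) = 1; no biologists → C(10,8) = 45; no geologists → C(8,8) = 1.
Add back selections omitting two groups (i.e. drawn from a single group): C(5,8) + C(3,8) + C(5,8) = 0.
By inclusion–exclusion: 1287 − 47 + 0 = 1240.

1240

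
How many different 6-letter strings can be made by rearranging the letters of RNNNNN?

6

RNNNNN has 6 letters with N appearing 5 times.
Dividing 6! = 720 by 5! = 120 for the repeated letters gives 6.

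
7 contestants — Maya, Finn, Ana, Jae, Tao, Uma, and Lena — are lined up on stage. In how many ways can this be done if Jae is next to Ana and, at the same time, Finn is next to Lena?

Treat {Jae,Ana} as one block (2 orders) and {Finn,Lena} as another (2 orders).
That leaves 5 units to arrange: 2 × 2 × 5! = 4 × 120 = 480.

480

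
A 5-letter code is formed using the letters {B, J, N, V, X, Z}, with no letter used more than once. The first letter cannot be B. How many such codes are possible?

The first letter has 6−1 = 5 choices (anything except B).
The remaining 4 letters are filled from the other 5 symbols without repetition: 5 × 4 × 3 × 2 = 120.
Total: 5 × 120 = 600.

600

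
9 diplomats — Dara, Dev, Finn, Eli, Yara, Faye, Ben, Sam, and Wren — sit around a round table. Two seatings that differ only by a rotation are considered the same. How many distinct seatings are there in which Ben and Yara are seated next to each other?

10080

Treat {Ben, Yara} as one unit (2 internal orders) and seat the resulting 8 units around the table: (7)! circular arrangements.
So 2 × (7)! = 2 × 5040 = 10080.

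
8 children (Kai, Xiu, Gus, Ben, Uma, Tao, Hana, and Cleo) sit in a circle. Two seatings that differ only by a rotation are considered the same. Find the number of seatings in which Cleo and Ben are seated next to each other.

1440

Glue Cleo and Ben into a block (2 internal orders). Seating 7 units around a circle gives (6)! arrangements.
So 2 × (6)! = 2 × 720 = 1440.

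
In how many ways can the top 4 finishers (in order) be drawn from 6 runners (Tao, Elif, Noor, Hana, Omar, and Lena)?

360

This is an ordered selection of 4 from 6: P(6,4).
That gives 6 × 5 × 4 × 3 = 360.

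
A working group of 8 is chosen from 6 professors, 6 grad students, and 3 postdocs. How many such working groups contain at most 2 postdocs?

Split by how many postdocs are chosen (0 through 2).
Sum: C(3,0)·C(12,8) + C(3,1)·C(12,7) + C(3,2)·C(12,6) = 495 + 2376 + 2772 = 5643.

5643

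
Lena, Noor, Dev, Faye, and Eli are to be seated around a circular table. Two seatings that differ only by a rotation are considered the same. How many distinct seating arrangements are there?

24

Fix one person's seat to break rotational symmetry; the remaining 4 people can be arranged in (4)! = 24 ways.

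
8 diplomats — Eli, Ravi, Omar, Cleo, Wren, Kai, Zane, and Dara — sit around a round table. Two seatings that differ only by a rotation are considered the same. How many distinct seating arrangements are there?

Fix one person's seat to break rotational symmetry; the remaining 7 people can be arranged in (7)! = 5040 ways.

5040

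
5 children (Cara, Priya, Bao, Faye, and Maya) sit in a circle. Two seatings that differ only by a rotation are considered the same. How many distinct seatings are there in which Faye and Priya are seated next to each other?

12

Treat {Faye, Priya} as one unit (2 internal orders) and seat the resulting 4 units around the table: (3)! circular arrangements.
So 2 × (3)! = 2 × 6 = 12.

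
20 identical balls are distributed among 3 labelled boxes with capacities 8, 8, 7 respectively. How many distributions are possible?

Without the upper bounds there are C(22,2) = 231 ways to split 20 among 3 boxes.
Subtract solutions that violate a single cap (substitute x_i' = x_i − (cap_i+1)): x_1 ≥ 9 gives C(13,2) = 78; x_2 ≥ 9 gives C(13,2) = 78; x_3 ≥ 8 gives C(14,2) = 91. Together 247.
Add back pairs where two caps are both exceeded: 6 + 10 + 10 = 26.
By inclusion–exclusion the count is 231 − 247 + 26 = 10.

10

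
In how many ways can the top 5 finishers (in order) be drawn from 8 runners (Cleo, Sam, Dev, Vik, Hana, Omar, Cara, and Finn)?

This is an ordered selection of 5 from 8: P(8,5).
That gives 8 × 7 × 6 × 5 × 4 = 6720.

6720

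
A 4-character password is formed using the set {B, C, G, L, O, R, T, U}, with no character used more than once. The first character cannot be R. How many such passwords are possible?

1470

The first character has 8−1 = 7 choices (anything except R).
The remaining 3 characters are filled from the other 7 symbols without repetition: 7 × 6 × 5 = 210.
Total: 7 × 210 = 1470.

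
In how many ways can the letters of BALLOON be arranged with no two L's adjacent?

900

There are 7!/(2!·2!) = 1260 arrangements of BALLOON in total.
If the two L's are adjacent, glue them into one block, leaving 6 items to arrange: (6)!/(2!) = 360 ways.
Subtracting, 1260 − 360 = 900 arrangements keep the L's apart.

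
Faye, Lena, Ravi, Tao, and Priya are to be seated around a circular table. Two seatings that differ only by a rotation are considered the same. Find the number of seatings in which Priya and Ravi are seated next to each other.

Glue Priya and Ravi into a block (2 internal orders). Seating 4 units around a circle gives (3)! arrangements.
So 2 × (3)! = 2 × 6 = 12.

12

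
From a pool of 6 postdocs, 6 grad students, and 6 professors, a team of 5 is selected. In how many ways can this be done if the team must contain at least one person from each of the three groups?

With no constraint there are C(18,5) = 8568 possible selections.
Subtract selections that omit an entire group: no postdocs → C(12,5) = 792; no grad students → C(12,5) = 792; no professors → C(12,5) = 792.
Add back selections omitting two groups (i.e. drawn from a single group): C(6,5) + C(6,5) + C(6,5) = 18.
By inclusion–exclusion: 8568 − 2376 + 18 = 6210.

6210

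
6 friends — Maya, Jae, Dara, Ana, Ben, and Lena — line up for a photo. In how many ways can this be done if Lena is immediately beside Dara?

240

Glue Lena and Dara into one block (2 internal orders), leaving 5 units to arrange in a row.
So the count is 2·(5)! = 240.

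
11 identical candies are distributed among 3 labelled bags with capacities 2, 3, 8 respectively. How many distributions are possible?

6

Ignoring the caps, the number of non-negative solutions to x_1+…+x_3 = 11 is C(13,2) = 78.
Subtract solutions that violate a single cap (substitute x_i' = x_i − (cap_i+1)): x_1 ≥ 3 gives C(10,2) = 45; x_2 ≥ 4 gives C(9,2) = 36; x_3 ≥ 9 gives C(4,2) = 6. Together 87.
Add back pairs where two caps are both exceeded: 15 + 0 + 0 = 15.
By inclusion–exclusion the count is 78 − 87 + 15 = 6.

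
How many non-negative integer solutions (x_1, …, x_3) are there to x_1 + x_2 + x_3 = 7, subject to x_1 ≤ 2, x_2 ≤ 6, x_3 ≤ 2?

Ignoring the caps, the number of non-negative solutions to x_1+…+x_3 = 7 is C(9,2) = 36.
Subtract solutions that violate a single cap (substitute x_i' = x_i − (cap_i+1)): x_1 ≥ 3 gives C(6,2) = 15; x_2 ≥ 7 gives C(2,2) = 1; x_3 ≥ 3 gives C(6,2) = 15. Together 31.
Add back pairs where two caps are both exceeded: 0 + 3 + 0 = 3.
By inclusion–exclusion the count is 36 − 31 + 3 = 8.

8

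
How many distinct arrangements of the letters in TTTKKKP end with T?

With the last slot taken by T, it remains to arrange the other 6 letters (TTKKKP).
Those 6 letters have K appearing 3 times and T appearing twice, giving (6)!/(3!·2!) = 60.

60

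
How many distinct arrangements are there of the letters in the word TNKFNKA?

Letter multiplicities in TNKFNKA: A×1, F×1, K×2, N×2, T×1.
The number of distinct arrangements is 7!/(2!·2!) = 5040/4 = 1260.

1260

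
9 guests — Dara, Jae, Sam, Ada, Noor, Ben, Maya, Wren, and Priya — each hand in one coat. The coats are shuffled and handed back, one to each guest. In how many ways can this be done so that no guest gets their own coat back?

Let Aᵢ be the assignments in which guest i gets their own coat. We want the size of the complement of A₁∪…∪A_9.
By inclusion–exclusion this is Σ_{j=0}^{9} (−1)^j C(9,j)·(9−j)!.
Computing: 362880 − 362880 + 181440 − 60480 + 15120 − 3024 + 504 − 72 + 9 − 1 = 133496.

133496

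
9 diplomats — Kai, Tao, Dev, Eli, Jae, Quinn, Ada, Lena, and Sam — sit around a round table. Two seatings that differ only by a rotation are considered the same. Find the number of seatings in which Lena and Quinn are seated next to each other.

Glue Lena and Quinn into a block (2 internal orders). Seating 8 units around a circle gives (7)! arrangements.
So 2 × (7)! = 2 × 5040 = 10080.

10080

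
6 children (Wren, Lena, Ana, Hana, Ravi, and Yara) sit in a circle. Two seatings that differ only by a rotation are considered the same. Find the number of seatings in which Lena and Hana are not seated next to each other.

72

Without the restriction there are (5)! = 120 seatings.
Seatings with Lena beside Hana: treat them as a block with 2 internal orders, giving 2 × (4)! = 48.
Subtracting, 120 − 48 = 72.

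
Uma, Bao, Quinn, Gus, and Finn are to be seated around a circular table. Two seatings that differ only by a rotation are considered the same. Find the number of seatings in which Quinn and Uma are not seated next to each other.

All circular seatings of 5 people number (4)! = 24.
Seatings with Quinn beside Uma: treat them as a block with 2 internal orders, giving 2 × (3)! = 12.
Subtracting, 24 − 12 = 12.

12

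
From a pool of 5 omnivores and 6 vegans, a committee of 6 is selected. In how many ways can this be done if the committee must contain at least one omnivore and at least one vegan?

With no constraint there are C(11,6) = 462 possible selections.
Selections missing a whole group: no omnivores → C(6,6) = 1; no vegans → C(5,6) = 0.
Both groups omitted at once is impossible, so 462 − 1 = 461.

461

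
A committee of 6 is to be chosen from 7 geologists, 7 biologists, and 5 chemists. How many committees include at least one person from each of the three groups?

With no constraint there are C(19,6) = 27132 possible selections.
Selections missing a whole group: no geologists → C(12,6) = 924; no biologists → C(12,6) = 924; no chemists → C(14,6) = 3003.
Add back selections omitting two groups (i.e. drawn from a single group): C(7,6) + C(7,6) + C(5,6) = 14.
By inclusion–exclusion: 27132 − 4851 + 14 = 22295.

22295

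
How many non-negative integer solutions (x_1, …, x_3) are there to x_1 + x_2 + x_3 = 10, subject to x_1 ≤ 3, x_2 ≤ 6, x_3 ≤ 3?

6

Without the upper bounds there are C(12,2) = 66 ways to split 10 among 3 variables.
Subtract solutions that violate a single cap (substitute x_i' = x_i − (cap_i+1)): x_1 ≥ 4 gives C(8,2) = 28; x_2 ≥ 7 gives C(5,2) = 10; x_3 ≥ 4 gives C(8,2) = 28. Together 66.
Add back pairs where two caps are both exceeded: 0 + 6 + 0 = 6.
By inclusion–exclusion the count is 66 − 66 + 6 = 6.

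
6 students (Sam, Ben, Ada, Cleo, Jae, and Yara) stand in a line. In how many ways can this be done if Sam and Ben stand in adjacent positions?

240

Place the 4 others and the Sam-Ben pair as 5 objects in a line; the pair has 2 internal arrangements.
So the count is 2·(5)! = 240.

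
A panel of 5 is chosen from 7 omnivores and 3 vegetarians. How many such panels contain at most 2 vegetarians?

Split by how many vegetarians are chosen (0 through 2).
Sum: C(3,0)·C(7,5) + C(3,1)·C(7,4) + C(3,2)·C(7,3) = 21 + 105 + 105 = 231.

231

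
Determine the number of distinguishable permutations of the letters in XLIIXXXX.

Letter multiplicities in XLIIXXXX: I×2, L×1, X×5.
Dividing 8! = 40320 by 5!·2! = 240 for the repeated letters gives 168.

168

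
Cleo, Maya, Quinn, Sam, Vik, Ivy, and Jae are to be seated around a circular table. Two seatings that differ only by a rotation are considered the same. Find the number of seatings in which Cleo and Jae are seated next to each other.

240

Glue Cleo and Jae into a block (2 internal orders). Seating 6 units around a circle gives (5)! arrangements.
So 2 × (5)! = 2 × 120 = 240.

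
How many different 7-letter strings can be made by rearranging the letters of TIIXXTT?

210

TIIXXTT has 7 letters with I appearing twice, T appearing 3 times, and X appearing twice.
The number of distinct arrangements is 7!/(3!·2!·2!) = 5040/24 = 210.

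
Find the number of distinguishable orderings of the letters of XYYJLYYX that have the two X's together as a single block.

Treat the 2 copies of X as a single block. The multiset to arrange is then {XX, J, L, Y, Y, Y, Y}, 7 items in all.
That gives (7)!/(4!) = 210 arrangements.

210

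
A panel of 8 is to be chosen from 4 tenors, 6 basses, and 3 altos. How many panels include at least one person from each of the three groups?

Unrestricted: C(13,8) = 1287 ways to pick any 8 of the 13.
Subtract selections that omit an entire group: no tenors → C(9,8) = 9; no basses → C(7,8) = 0; no altos → C(10,8) = 45.
Add back selections omitting two groups (i.e. drawn from a single group): C(4,8) + C(6,8) + C(3,8) = 0.
By inclusion–exclusion: 1287 − 54 + 0 = 1233.

1233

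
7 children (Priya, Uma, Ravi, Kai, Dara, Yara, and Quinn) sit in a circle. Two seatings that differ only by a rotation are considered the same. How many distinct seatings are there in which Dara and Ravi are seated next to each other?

Treat {Dara, Ravi} as one unit (2 internal orders) and seat the resulting 6 units around the table: (5)! circular arrangements.
So 2 × (5)! = 2 × 120 = 240.

240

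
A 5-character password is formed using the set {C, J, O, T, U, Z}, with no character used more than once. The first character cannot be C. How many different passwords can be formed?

600

The first character has 6−1 = 5 choices (anything except C).
The remaining 4 characters are filled from the other 5 symbols without repetition: 5 × 4 × 3 × 2 = 120.
Total: 5 × 120 = 600.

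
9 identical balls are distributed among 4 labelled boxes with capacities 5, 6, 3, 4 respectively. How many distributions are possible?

By stars and bars, unrestricted non-negative solutions to x_1+…+x_4 = 9 number C(9+3,3) = 220.
Subtract solutions that violate a single cap (substitute x_i' = x_i − (cap_i+1)): x_1 ≥ 6 gives C(6,3) = 20; x_2 ≥ 7 gives C(5,3) = 10; x_3 ≥ 4 gives C(8,3) = 56; x_4 ≥ 5 gives C(7,3) = 35. Together 121.
Add back pairs where two caps are both exceeded: 0 + 0 + 0 + 0 + 0 + 1 = 1.
By inclusion–exclusion the count is 220 − 121 + 1 = 100.

100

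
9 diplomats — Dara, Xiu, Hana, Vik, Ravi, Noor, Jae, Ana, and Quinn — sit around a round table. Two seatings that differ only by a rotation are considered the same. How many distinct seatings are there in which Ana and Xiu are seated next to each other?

10080

Glue Ana and Xiu into a block (2 internal orders). Seating 8 units around a circle gives (7)! arrangements.
So 2 × (7)! = 2 × 5040 = 10080.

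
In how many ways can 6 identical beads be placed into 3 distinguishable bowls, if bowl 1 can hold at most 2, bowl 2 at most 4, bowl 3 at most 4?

Ignoring the caps, the number of non-negative solutions to x_1+…+x_3 = 6 is C(8,2) = 28.
Subtract solutions that violate a single cap (substitute x_i' = x_i − (cap_i+1)): x_1 ≥ 3 gives C(5,2) = 10; x_2 ≥ 5 gives C(3,2) = 3; x_3 ≥ 5 gives C(3,2) = 3. Together 16.
No two caps can be exceeded simultaneously, so the pair terms are all 0.
By inclusion–exclusion the count is 28 − 16 + 0 = 12.

12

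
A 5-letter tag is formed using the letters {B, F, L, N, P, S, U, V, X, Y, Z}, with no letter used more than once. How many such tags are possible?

55440

With no repetition, fill the 5 letters in order: 11 choices, then 10, down to 7.
That product is 11 × 10 × 9 × 8 × 7 = 55440.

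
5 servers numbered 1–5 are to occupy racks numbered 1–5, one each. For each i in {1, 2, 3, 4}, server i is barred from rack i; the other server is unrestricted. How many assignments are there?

53

Let Aᵢ (for 1 ≤ i ≤ 4) be the placements that put server i in its forbidden rack. Any j of these fix j positions, leaving (5−j)! ways to fill the rest, and there are C(4,j) ways to pick which j.
By inclusion–exclusion, the number of valid placements is Σ_{j=0}^{4} (−1)^j C(4,j)·(5−j)!.
Computing: 120 − 96 + 36 − 8 + 1 = 53.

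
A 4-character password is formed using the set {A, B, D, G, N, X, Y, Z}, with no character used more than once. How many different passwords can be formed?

1680

Choose and order 4 of the 8 symbols: the first character has 8 options, the next 7, then 6, 5.
That product is 8 × 7 × 6 × 5 = 1680.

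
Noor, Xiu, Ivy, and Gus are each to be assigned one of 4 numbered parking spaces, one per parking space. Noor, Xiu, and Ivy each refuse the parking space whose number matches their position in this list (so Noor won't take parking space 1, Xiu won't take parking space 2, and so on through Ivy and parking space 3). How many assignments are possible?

Let Aᵢ (for i ∈ {1, 2, 3}) be the placements that put person i in their forbidden parking space. Any j of these fix j positions, leaving (4−j)! ways to fill the rest, and there are C(3,j) ways to pick which j.
By inclusion–exclusion, the number of valid placements is Σ_{j=0}^{3} (−1)^j C(3,j)·(4−j)!.
Computing: 24 − 18 + 6 − 1 = 11.

11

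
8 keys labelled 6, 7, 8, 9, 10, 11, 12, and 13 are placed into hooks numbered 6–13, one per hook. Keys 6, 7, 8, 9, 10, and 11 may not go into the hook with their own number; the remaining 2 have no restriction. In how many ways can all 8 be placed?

Let Aᵢ (for 6 ≤ i ≤ 11) be the placements that put key i in its forbidden hook. Any j of these fix j positions, leaving (8−j)! ways to fill the rest, and there are C(6,j) ways to pick which j.
By inclusion–exclusion, the number of valid placements is Σ_{j=0}^{6} (−1)^j C(6,j)·(8−j)!.
Computing: 40320 − 30240 + 10800 − 2400 + 360 − 36 + 2 = 18806.

18806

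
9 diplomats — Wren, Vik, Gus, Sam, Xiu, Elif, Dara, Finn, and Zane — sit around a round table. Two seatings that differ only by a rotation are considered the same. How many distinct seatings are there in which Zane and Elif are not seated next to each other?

Without the restriction there are (8)! = 40320 seatings.
Those with Zane next to Elif: fuse the pair into one unit and seat 8 units around a circle — 2·(7)! = 10080.
Subtracting, 40320 − 10080 = 30240.

30240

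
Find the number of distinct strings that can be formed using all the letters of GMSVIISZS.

GMSVIISZS has 9 letters with I appearing twice and S appearing 3 times.
So there are 9! / (3!·2!) = 30240 distinguishable arrangements.

30240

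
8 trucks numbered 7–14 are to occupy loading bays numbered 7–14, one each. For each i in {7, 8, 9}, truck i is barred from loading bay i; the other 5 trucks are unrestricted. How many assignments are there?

Let Aᵢ (for i ∈ {7, 8, 9}) be the placements that put truck i in its forbidden loading bay. Any j of these fix j positions, leaving (8−j)! ways to fill the rest, and there are C(3,j) ways to pick which j.
By inclusion–exclusion, the number of valid placements is Σ_{j=0}^{3} (−1)^j C(3,j)·(8−j)!.
Computing: 40320 − 15120 + 2160 − 120 = 27240.

27240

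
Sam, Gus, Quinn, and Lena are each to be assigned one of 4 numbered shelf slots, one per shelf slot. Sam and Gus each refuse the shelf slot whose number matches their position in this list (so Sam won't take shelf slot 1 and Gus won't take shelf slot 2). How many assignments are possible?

14

Let Aᵢ (for i ∈ {1, 2}) be the placements that put person i in their forbidden shelf slot. Any j of these fix j positions, leaving (4−j)! ways to fill the rest, and there are C(2,j) ways to pick which j.
By inclusion–exclusion, the number of valid placements is Σ_{j=0}^{2} (−1)^j C(2,j)·(4−j)!.
Computing: 24 − 12 + 2 = 14.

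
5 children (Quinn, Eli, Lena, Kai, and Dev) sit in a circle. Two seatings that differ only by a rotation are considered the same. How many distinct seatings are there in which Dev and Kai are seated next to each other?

Glue Dev and Kai into a block (2 internal orders). Seating 4 units around a circle gives (3)! arrangements.
So 2 × (3)! = 2 × 6 = 12.

12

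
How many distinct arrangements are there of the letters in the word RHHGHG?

The 6 letters of RHHGHG have repeats: G appearing twice and H appearing 3 times.
The number of distinct arrangements is 6!/(3!·2!) = 720/12 = 60.

60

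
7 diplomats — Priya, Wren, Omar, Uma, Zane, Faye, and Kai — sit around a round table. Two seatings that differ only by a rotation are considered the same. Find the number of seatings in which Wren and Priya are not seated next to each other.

Without the restriction there are (6)! = 720 seatings.
Seatings with Wren beside Priya: treat them as a block with 2 internal orders, giving 2 × (5)! = 240.
Subtracting, 720 − 240 = 480.

480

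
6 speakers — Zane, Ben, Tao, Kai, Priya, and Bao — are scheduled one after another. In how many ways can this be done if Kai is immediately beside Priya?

240

Treat {Kai, Priya} as a single unit. There are 5 units to order, and the pair itself can be ordered 2 ways.
So the count is 2·(5)! = 240.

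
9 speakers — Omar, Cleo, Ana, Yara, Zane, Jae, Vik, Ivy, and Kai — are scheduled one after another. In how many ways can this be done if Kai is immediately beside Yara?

Place the 7 others and the Kai-Yara pair as 8 objects in a line; the pair has 2 internal arrangements.
That gives 2 × 8! = 2 × 40320 = 80640.

80640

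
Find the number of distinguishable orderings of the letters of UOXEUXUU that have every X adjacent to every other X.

210

Treat the 2 copies of X as a single block. The multiset to arrange is then {XX, E, O, U, U, U, U}, 7 items in all.
That gives (7)!/(4!) = 210 arrangements.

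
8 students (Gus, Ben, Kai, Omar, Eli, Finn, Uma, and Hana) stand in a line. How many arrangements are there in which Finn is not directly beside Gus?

There are 8! = 40320 arrangements in all. If Finn and Gus are adjacent, merging them into one block gives 2·(7)! = 10080 arrangements.
Complementary counting: 40320 − 10080 = 30240.

30240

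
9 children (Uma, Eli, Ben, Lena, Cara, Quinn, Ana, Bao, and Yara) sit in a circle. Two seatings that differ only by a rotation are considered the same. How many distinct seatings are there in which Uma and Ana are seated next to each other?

Glue Uma and Ana into a block (2 internal orders). Seating 8 units around a circle gives (7)! arrangements.
So 2 × (7)! = 2 × 5040 = 10080.

10080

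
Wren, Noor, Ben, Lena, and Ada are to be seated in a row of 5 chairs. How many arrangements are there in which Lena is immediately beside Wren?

Place the 3 others and the Lena-Wren pair as 4 objects in a line; the pair has 2 internal arrangements.
That gives 2 × 4! = 2 × 24 = 48.

48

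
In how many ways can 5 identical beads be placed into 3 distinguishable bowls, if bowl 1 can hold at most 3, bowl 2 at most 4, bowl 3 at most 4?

By stars and bars, unrestricted non-negative solutions to x_1+…+x_3 = 5 number C(5+2,2) = 21.
Subtract solutions that violate a single cap (substitute x_i' = x_i − (cap_i+1)): x_1 ≥ 4 gives C(3,2) = 3; x_2 ≥ 5 gives C(2,2) = 1; x_3 ≥ 5 gives C(2,2) = 1. Together 5.
No two caps can be exceeded simultaneously, so the pair terms are all 0.
By inclusion–exclusion the count is 21 − 5 + 0 = 16.

16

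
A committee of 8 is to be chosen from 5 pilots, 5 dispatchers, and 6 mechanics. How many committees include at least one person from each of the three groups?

12495

With no constraint there are C(16,8) = 12870 possible selections.
Selections missing a whole group: no pilots → C(11,8) = 165; no dispatchers → C(11,8) = 165; no mechanics → C(10,8) = 45.
Add back selections omitting two groups (i.e. drawn from a single group): C(5,8) + C(5,8) + C(6,8) = 0.
By inclusion–exclusion: 12870 − 375 + 0 = 12495.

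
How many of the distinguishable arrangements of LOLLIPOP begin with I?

Fix I in the first position and arrange the remaining 7 letters.
Those 7 letters have L appearing 3 times, O appearing twice, and P appearing twice, giving (7)!/(3!·2!·2!) = 210.

210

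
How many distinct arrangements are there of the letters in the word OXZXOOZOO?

The 9 letters of OXZXOOZOO have repeats: O appearing 5 times, X appearing twice, and Z appearing twice.
So there are 9! / (5!·2!·2!) = 756 distinguishable arrangements.

756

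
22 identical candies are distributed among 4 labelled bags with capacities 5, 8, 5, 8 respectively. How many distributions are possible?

Ignoring the caps, the number of non-negative solutions to x_1+…+x_4 = 22 is C(25,3) = 2300.
Subtract solutions that violate a single cap (substitute x_i' = x_i − (cap_i+1)): x_1 ≥ 6 gives C(19,3) = 969; x_2 ≥ 9 gives C(16,3) = 560; x_3 ≥ 6 gives C(19,3) = 969; x_4 ≥ 9 gives C(16,3) = 560. Together 3058.
Add back pairs where two caps are both exceeded: 120 + 286 + 120 + 120 + 35 + 120 = 801.
Subtract triples: 4 + 0 + 4 + 0 = 8.
By inclusion–exclusion the count is 2300 − 3058 + 801 − 8 = 35.

35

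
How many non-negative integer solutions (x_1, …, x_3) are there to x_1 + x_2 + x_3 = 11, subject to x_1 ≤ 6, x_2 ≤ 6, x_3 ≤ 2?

By stars and bars, unrestricted non-negative solutions to x_1+…+x_3 = 11 number C(11+2,2) = 78.
Subtract solutions that violate a single cap (substitute x_i' = x_i − (cap_i+1)): x_1 ≥ 7 gives C(6,2) = 15; x_2 ≥ 7 gives C(6,2) = 15; x_3 ≥ 3 gives C(10,2) = 45. Together 75.
Add back pairs where two caps are both exceeded: 0 + 3 + 3 = 6.
By inclusion–exclusion the count is 78 − 75 + 6 = 9.

9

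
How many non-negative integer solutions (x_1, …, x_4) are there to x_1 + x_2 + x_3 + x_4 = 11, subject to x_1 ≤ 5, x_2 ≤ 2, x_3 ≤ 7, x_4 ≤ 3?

By stars and bars, unrestricted non-negative solutions to x_1+…+x_4 = 11 number C(11+3,3) = 364.
Subtract solutions that violate a single cap (substitute x_i' = x_i − (cap_i+1)): x_1 ≥ 6 gives C(8,3) = 56; x_2 ≥ 3 gives C(11,3) = 165; x_3 ≥ 8 gives C(6,3) = 20; x_4 ≥ 4 gives C(10,3) = 120. Together 361.
Add back pairs where two caps are both exceeded: 10 + 0 + 4 + 1 + 35 + 0 = 50.
By inclusion–exclusion the count is 364 − 361 + 50 = 53.

53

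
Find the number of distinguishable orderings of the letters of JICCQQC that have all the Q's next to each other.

120

Treat the 2 copies of Q as a single block. The multiset to arrange is then {QQ, C, C, C, I, J}, 6 items in all.
That gives (6)!/(3!) = 120 arrangements.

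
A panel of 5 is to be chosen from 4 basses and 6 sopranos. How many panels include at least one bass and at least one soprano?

With no constraint there are C(10,5) = 252 possible selections.
Subtract selections that omit an entire group: no basses → C(6,5) = 6; no sopranos → C(4,5) = 0.
Both groups omitted at once is impossible, so 252 − 6 = 246.

246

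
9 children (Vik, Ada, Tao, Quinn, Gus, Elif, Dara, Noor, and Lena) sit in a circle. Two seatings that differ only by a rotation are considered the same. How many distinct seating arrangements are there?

Around a circle, 9 distinct people have 9!/9 = (8)! = 40320 rotationally distinct seatings.

40320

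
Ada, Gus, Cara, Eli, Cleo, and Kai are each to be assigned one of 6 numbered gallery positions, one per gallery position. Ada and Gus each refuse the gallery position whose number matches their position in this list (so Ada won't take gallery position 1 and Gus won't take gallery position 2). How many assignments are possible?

504

Let Aᵢ (for i ∈ {1, 2}) be the placements that put person i in their forbidden gallery position. Any j of these fix j positions, leaving (6−j)! ways to fill the rest, and there are C(2,j) ways to pick which j.
By inclusion–exclusion, the number of valid placements is Σ_{j=0}^{2} (−1)^j C(2,j)·(6−j)!.
Computing: 720 − 240 + 24 = 504.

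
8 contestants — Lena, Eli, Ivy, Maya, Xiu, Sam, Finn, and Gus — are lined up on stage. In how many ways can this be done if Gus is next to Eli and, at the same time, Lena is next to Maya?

2880

Treat {Gus,Eli} as one block (2 orders) and {Lena,Maya} as another (2 orders).
That leaves 6 units to arrange: 2 × 2 × 6! = 4 × 720 = 2880.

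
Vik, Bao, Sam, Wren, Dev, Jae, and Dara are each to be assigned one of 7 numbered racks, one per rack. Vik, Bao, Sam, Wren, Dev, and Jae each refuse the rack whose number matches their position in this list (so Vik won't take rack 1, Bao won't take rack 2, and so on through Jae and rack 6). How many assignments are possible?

2119

Let Aᵢ (for 1 ≤ i ≤ 6) be the placements that put person i in their forbidden rack. Any j of these fix j positions, leaving (7−j)! ways to fill the rest, and there are C(6,j) ways to pick which j.
By inclusion–exclusion, the number of valid placements is Σ_{j=0}^{6} (−1)^j C(6,j)·(7−j)!.
Computing: 5040 − 4320 + 1800 − 480 + 90 − 12 + 1 = 2119.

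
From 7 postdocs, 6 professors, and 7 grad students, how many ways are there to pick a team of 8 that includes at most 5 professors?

Split by how many professors are chosen (0 through 5).
Sum: C(6,0)·C(14,8) + C(6,1)·C(14,7) + C(6,2)·C(14,6) + C(6,3)·C(14,5) + C(6,4)·C(14,4) + C(6,5)·C(14,3) = 3003 + 20592 + 45045 + 40040 + 15015 + 2184 = 125879.

125879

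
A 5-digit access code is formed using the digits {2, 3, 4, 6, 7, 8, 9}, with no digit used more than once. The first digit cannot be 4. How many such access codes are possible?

The first digit has 7−1 = 6 choices (anything except 4).
The remaining 4 digits are filled from the other 6 symbols without repetition: 6 × 5 × 4 × 3 = 360.
Total: 6 × 360 = 2160.

2160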